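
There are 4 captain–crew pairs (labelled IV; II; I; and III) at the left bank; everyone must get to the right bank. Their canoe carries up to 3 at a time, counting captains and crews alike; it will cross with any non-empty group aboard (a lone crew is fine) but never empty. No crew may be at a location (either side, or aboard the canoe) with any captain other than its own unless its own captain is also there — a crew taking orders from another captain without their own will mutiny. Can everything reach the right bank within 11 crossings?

Yes — this plan uses 9 crossings (≤ 11):
1. captain IV and crew IV cross → the right bank.
2. captain IV crosses ← the left bank.
3. captain II, captain IV, and crew II cross → the right bank.
4. captain IV and crew IV cross ← the left bank.
5. captain I, captain III, and captain IV cross → the right bank.
6. crew II crosses ← the left bank.
7. crew II and crew IV cross → the right bank.
8. crew IV crosses ← the left bank.
9. crew I, crew III, and crew IV cross → the right bank.

Yes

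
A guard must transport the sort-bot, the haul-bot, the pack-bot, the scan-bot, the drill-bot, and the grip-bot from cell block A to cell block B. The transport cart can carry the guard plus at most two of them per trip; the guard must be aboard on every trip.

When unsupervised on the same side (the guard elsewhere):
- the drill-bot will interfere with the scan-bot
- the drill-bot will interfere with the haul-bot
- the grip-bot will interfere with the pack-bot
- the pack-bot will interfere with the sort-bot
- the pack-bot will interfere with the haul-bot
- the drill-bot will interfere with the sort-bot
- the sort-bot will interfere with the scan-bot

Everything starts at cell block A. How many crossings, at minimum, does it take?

impossible

Whatever the first load, the items left behind include a forbidden pair without the guard. No opening move is safe, so no plan exists.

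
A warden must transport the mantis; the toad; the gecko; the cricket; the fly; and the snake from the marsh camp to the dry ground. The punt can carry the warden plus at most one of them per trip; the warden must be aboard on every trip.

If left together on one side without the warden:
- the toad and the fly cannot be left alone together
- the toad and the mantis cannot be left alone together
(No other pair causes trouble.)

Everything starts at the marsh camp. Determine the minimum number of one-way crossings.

Counting alone: the warden can take at most 1 across per trip to the dry ground, so moving all 6 needs at least 6 loaded trips out, with a return between consecutive ones — at least 11 crossings.
The safety rule pushes this higher. Following every safe sequence of crossings, the most of the 6 that can be at the dry ground as the punt arrives there on crossing 11 is 5 — never all 6.
So no plan with fewer than 13 crossings exists, and this one achieves 13:
1. Warden goes to the dry ground with the toad.
2. Warden goes back to the marsh camp alone.
3. Warden goes to the dry ground with the mantis.
4. Warden goes back to the marsh camp with the toad.
5. Warden goes to the dry ground with the fly.
6. Warden goes back to the marsh camp alone.
7. Warden goes to the dry ground with the gecko.
8. Warden goes back to the marsh camp alone.
9. Warden goes to the dry ground with the cricket.
10. Warden goes back to the marsh camp alone.
11. Warden goes to the dry ground with the snake.
12. Warden goes back to the marsh camp alone.
13. Warden goes to the dry ground with the toad.

13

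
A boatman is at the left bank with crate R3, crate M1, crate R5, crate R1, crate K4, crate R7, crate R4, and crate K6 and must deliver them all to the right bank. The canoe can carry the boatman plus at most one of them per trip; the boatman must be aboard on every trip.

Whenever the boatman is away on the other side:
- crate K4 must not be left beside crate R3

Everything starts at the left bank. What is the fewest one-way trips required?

15

Counting alone: the boatman can take at most 1 across per trip to the right bank, so moving all 8 needs at least 8 loaded trips out, with a return between consecutive ones — at least 15 crossings.
The plan below uses exactly 15 crossings, so it is optimal:
1. Boatman goes to the right bank with crate R3.  [the left bank: crate K4, crate K6, crate M1, crate R1, crate R4, crate R5, crate R7 | the right bank: crate R3]
2. Boatman goes back to the left bank alone.  [the left bank: crate K4, crate K6, crate M1, crate R1, crate R4, crate R5, crate R7 | the right bank: crate R3]
3. Boatman goes to the right bank with crate M1.  [the left bank: crate K4, crate K6, crate R1, crate R4, crate R5, crate R7 | the right bank: crate M1, crate R3]
4. Boatman goes back to the left bank alone.  [the left bank: crate K4, crate K6, crate R1, crate R4, crate R5, crate R7 | the right bank: crate M1, crate R3]
5. Boatman goes to the right bank with crate R5.  [the left bank: crate K4, crate K6, crate R1, crate R4, crate R7 | the right bank: crate M1, crate R3, crate R5]
6. Boatman goes back to the left bank alone.  [the left bank: crate K4, crate K6, crate R1, crate R4, crate R7 | the right bank: crate M1, crate R3, crate R5]
7. Boatman goes to the right bank with crate R1.  [the left bank: crate K4, crate K6, crate R4, crate R7 | the right bank: crate M1, crate R1, crate R3, crate R5]
8. Boatman goes back to the left bank alone.  [the left bank: crate K4, crate K6, crate R4, crate R7 | the right bank: crate M1, crate R1, crate R3, crate R5]
9. Boatman goes to the right bank with crate R7.  [the left bank: crate K4, crate K6, crate R4 | the right bank: crate M1, crate R1, crate R3, crate R5, crate R7]
10. Boatman goes back to the left bank alone.  [the left bank: crate K4, crate K6, crate R4 | the right bank: crate M1, crate R1, crate R3, crate R5, crate R7]
11. Boatman goes to the right bank with crate R4.  [the left bank: crate K4, crate K6 | the right bank: crate M1, crate R1, crate R3, crate R4, crate R5, crate R7]
12. Boatman goes back to the left bank alone.  [the left bank: crate K4, crate K6 | the right bank: crate M1, crate R1, crate R3, crate R4, crate R5, crate R7]
13. Boatman goes to the right bank with crate K6.  [the left bank: crate K4 | the right bank: crate K6, crate M1, crate R1, crate R3, crate R4, crate R5, crate R7]
14. Boatman goes back to the left bank alone.  [the left bank: crate K4 | the right bank: crate K6, crate M1, crate R1, crate R3, crate R4, crate R5, crate R7]
15. Boatman goes to the right bank with crate K4.  [the left bank: — | the right bank: crate K4, crate K6, crate M1, crate R1, crate R3, crate R4, crate R5, crate R7]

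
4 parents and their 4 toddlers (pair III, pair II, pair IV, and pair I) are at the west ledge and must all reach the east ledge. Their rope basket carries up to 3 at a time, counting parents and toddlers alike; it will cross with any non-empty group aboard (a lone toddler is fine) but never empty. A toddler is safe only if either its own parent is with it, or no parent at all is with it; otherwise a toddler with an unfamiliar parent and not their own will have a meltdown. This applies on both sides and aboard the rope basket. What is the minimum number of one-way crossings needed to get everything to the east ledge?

9

Counting alone: each trip to the east ledge takes at most 3 across and each return brings at least 1 back, so after t trips out (and t−1 returns) at most 3t − (t−1) of the 8 are across; that first reaches 8 at t = 4, so at least 7 crossings are needed.
The safety rule pushes this higher. Following every safe sequence of crossings, the most of the 8 that can be at the east ledge as the rope basket arrives there on crossing 7 is 7 — never all 8.
So no plan with fewer than 9 crossings exists, and this one achieves 9:
1. parent III and toddler III cross → the east ledge.
2. parent III crosses ← the west ledge.
3. parent II, parent III, and toddler II cross → the east ledge.
4. parent III and toddler III cross ← the west ledge.
5. parent I, parent III, and parent IV cross → the east ledge.
6. toddler II crosses ← the west ledge.
7. toddler II and toddler III cross → the east ledge.
8. toddler III crosses ← the west ledge.
9. toddler I, toddler III, and toddler IV cross → the east ledge.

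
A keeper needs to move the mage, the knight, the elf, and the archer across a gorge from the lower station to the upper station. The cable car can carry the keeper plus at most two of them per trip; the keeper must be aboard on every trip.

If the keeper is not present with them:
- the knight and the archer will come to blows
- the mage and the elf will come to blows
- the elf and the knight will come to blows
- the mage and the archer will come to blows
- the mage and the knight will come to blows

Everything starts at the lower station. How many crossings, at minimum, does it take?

5

Counting alone: the keeper can take at most 2 across per trip to the upper station, so moving all 4 needs at least 2 loaded trips out, with a return between consecutive ones — at least 3 crossings.
The safety rule pushes this higher. Following every safe sequence of crossings, the most of the 4 that can be at the upper station as the cable car arrives there on crossing 3 is 3 — never all 4.
So no plan with fewer than 5 crossings exists, and this one achieves 5:
1. Keeper goes to the upper station with the knight and the mage.  [the lower station: the archer, the elf | the upper station: the knight, the mage]
2. Keeper goes back to the lower station with the mage.  [the lower station: the archer, the elf, the mage | the upper station: the knight]
3. Keeper goes to the upper station with the archer and the elf.  [the lower station: the mage | the upper station: the archer, the elf, the knight]
4. Keeper goes back to the lower station with the knight.  [the lower station: the knight, the mage | the upper station: the archer, the elf]
5. Keeper goes to the upper station with the knight and the mage.  [the lower station: — | the upper station: the archer, the elf, the knight, the mage]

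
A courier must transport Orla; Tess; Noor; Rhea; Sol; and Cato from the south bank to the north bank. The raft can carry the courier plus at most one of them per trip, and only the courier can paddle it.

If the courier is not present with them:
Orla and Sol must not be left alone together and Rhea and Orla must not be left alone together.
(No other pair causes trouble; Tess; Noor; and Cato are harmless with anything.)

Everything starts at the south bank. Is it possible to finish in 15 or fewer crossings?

Yes

Yes — this plan uses 13 crossings (≤ 15):
1. Courier goes to the north bank with Orla.  [the south bank: Cato, Noor, Rhea, Sol, Tess | the north bank: Orla]
2. Courier goes back to the south bank alone.  [the south bank: Cato, Noor, Rhea, Sol, Tess | the north bank: Orla]
3. Courier goes to the north bank with Tess.  [the south bank: Cato, Noor, Rhea, Sol | the north bank: Orla, Tess]
4. Courier goes back to the south bank alone.  [the south bank: Cato, Noor, Rhea, Sol | the north bank: Orla, Tess]
5. Courier goes to the north bank with Noor.  [the south bank: Cato, Rhea, Sol | the north bank: Noor, Orla, Tess]
6. Courier goes back to the south bank alone.  [the south bank: Cato, Rhea, Sol | the north bank: Noor, Orla, Tess]
7. Courier goes to the north bank with Rhea.  [the south bank: Cato, Sol | the north bank: Noor, Orla, Rhea, Tess]
8. Courier goes back to the south bank with Orla.  [the south bank: Cato, Orla, Sol | the north bank: Noor, Rhea, Tess]
9. Courier goes to the north bank with Sol.  [the south bank: Cato, Orla | the north bank: Noor, Rhea, Sol, Tess]
10. Courier goes back to the south bank alone.  [the south bank: Cato, Orla | the north bank: Noor, Rhea, Sol, Tess]
11. Courier goes to the north bank with Cato.  [the south bank: Orla | the north bank: Cato, Noor, Rhea, Sol, Tess]
12. Courier goes back to the south bank alone.  [the south bank: Orla | the north bank: Cato, Noor, Rhea, Sol, Tess]
13. Courier goes to the north bank with Orla.  [the south bank: — | the north bank: Cato, Noor, Orla, Rhea, Sol, Tess]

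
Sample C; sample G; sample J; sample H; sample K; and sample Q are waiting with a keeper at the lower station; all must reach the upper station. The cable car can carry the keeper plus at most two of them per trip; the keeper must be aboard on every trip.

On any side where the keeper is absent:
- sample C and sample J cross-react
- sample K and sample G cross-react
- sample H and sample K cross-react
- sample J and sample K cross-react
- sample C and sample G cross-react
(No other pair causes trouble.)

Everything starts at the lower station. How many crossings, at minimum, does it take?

7

Counting alone: the keeper can take at most 2 across per trip to the upper station, so moving all 6 needs at least 3 loaded trips out, with a return between consecutive ones — at least 5 crossings.
The safety rule pushes this higher. Following every safe sequence of crossings, the most of the 6 that can be at the upper station as the cable car arrives there on crossing 5 is 5 — never all 6.
So no plan with fewer than 7 crossings exists, and this one achieves 7:
1. Keeper goes to the upper station with sample C and sample K.  [the lower station: sample G, sample H, sample J, sample Q | the upper station: sample C, sample K]
2. Keeper goes back to the lower station alone.  [the lower station: sample G, sample H, sample J, sample Q | the upper station: sample C, sample K]
3. Keeper goes to the upper station with sample G and sample J.  [the lower station: sample H, sample Q | the upper station: sample C, sample G, sample J, sample K]
4. Keeper goes back to the lower station with sample C and sample K.  [the lower station: sample C, sample H, sample K, sample Q | the upper station: sample G, sample J]
5. Keeper goes to the upper station with sample H and sample Q.  [the lower station: sample C, sample K | the upper station: sample G, sample H, sample J, sample Q]
6. Keeper goes back to the lower station alone.  [the lower station: sample C, sample K | the upper station: sample G, sample H, sample J, sample Q]
7. Keeper goes to the upper station with sample C and sample K.  [the lower station: — | the upper station: sample C, sample G, sample H, sample J, sample K, sample Q]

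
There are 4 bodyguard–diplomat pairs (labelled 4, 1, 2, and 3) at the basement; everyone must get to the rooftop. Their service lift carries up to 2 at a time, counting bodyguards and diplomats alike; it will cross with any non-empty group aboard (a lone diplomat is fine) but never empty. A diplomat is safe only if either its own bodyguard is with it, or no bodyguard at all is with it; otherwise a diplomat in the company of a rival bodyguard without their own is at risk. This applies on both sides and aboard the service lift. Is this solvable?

Following every safe sequence of crossings from the start, the most of the 8 that can be at the rooftop as the service lift arrives there on crossings 1, 3, 5 is 2, 3, 4 respectively; the best ever achieved is 4 of 8.
From crossing 7 on, no configuration arises that was not already reachable earlier: only 44 distinct safe configurations (who is on which side, and where the service lift is) can ever be reached, none of them has everyone across, and every continuation just revisits them. So no valid plan exists.

No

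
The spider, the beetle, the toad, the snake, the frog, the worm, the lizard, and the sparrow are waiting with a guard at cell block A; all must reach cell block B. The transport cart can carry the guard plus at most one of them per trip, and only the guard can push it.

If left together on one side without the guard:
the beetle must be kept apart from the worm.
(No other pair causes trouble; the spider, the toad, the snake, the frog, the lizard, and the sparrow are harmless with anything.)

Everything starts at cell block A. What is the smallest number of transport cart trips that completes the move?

Counting alone: the guard can take at most 1 across per trip to cell block B, so moving all 8 needs at least 8 loaded trips out, with a return between consecutive ones — at least 15 crossings.
The plan below uses exactly 15 crossings, so it is optimal:
1. Guard goes to cell block B with the beetle.
2. Guard goes back to cell block A alone.
3. Guard goes to cell block B with the spider.
4. Guard goes back to cell block A alone.
5. Guard goes to cell block B with the toad.
6. Guard goes back to cell block A alone.
7. Guard goes to cell block B with the snake.
8. Guard goes back to cell block A alone.
9. Guard goes to cell block B with the frog.
10. Guard goes back to cell block A alone.
11. Guard goes to cell block B with the lizard.
12. Guard goes back to cell block A alone.
13. Guard goes to cell block B with the sparrow.
14. Guard goes back to cell block A alone.
15. Guard goes to cell block B with the worm.

15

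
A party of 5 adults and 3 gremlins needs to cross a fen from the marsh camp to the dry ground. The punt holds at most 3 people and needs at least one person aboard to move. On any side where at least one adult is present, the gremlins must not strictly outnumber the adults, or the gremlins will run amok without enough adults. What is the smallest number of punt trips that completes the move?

7

Counting alone: each trip to the dry ground takes at most 3 across and each return brings at least 1 back, so after t trips out (and t−1 returns) at most 3t − (t−1) of the 8 are across; that first reaches 8 at t = 4, so at least 7 crossings are needed.
The plan below uses exactly 7 crossings, so it is optimal:
1. 2 gremlins → the dry ground.  (the marsh camp: 5A 1G; the dry ground: 0A 2G)
2. 1 gremlin ← the marsh camp.  (the marsh camp: 5A 2G; the dry ground: 0A 1G)
3. 2 adults and 1 gremlin → the dry ground.  (the marsh camp: 3A 1G; the dry ground: 2A 2G)
4. 1 gremlin ← the marsh camp.  (the marsh camp: 3A 2G; the dry ground: 2A 1G)
5. 1 adult and 2 gremlins → the dry ground.  (the marsh camp: 2A 0G; the dry ground: 3A 3G)
6. 1 gremlin ← the marsh camp.  (the marsh camp: 2A 1G; the dry ground: 3A 2G)
7. 2 adults and 1 gremlin → the dry ground.  (the marsh camp: 0A 0G; the dry ground: 5A 3G)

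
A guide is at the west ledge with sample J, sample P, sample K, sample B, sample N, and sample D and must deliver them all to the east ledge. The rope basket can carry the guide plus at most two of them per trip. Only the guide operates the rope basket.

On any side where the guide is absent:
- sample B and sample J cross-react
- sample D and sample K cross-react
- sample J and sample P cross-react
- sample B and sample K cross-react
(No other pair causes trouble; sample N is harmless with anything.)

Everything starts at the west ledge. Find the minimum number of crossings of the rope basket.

Counting alone: the guide can take at most 2 across per trip to the east ledge, so moving all 6 needs at least 3 loaded trips out, with a return between consecutive ones — at least 5 crossings.
The safety rule pushes this higher. Following every safe sequence of crossings, the most of the 6 that can be at the east ledge as the rope basket arrives there on crossing 5 is 5 — never all 6.
So no plan with fewer than 7 crossings exists, and this one achieves 7:
1. Guide goes to the east ledge with sample J and sample K.  [the west ledge: sample B, sample D, sample N, sample P | the east ledge: sample J, sample K]
2. Guide goes back to the west ledge alone.  [the west ledge: sample B, sample D, sample N, sample P | the east ledge: sample J, sample K]
3. Guide goes to the east ledge with sample B and sample P.  [the west ledge: sample D, sample N | the east ledge: sample B, sample J, sample K, sample P]
4. Guide goes back to the west ledge with sample J and sample K.  [the west ledge: sample D, sample J, sample K, sample N | the east ledge: sample B, sample P]
5. Guide goes to the east ledge with sample D and sample N.  [the west ledge: sample J, sample K | the east ledge: sample B, sample D, sample N, sample P]
6. Guide goes back to the west ledge alone.  [the west ledge: sample J, sample K | the east ledge: sample B, sample D, sample N, sample P]
7. Guide goes to the east ledge with sample J and sample K.  [the west ledge: — | the east ledge: sample B, sample D, sample J, sample K, sample N, sample P]

7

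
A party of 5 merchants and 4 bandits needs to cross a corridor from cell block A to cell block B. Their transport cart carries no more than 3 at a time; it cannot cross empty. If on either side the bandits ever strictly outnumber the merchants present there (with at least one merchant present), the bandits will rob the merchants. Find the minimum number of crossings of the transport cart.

Counting alone: each trip to cell block B takes at most 3 across and each return brings at least 1 back, so after t trips out (and t−1 returns) at most 3t − (t−1) of the 9 are across; that first reaches 9 at t = 4, so at least 7 crossings are needed.
The plan below uses exactly 7 crossings, so it is optimal:
1. 3 bandits → cell block B.  (cell block A: 5M 1B; cell block B: 0M 3B)
2. 1 bandit ← cell block A.  (cell block A: 5M 2B; cell block B: 0M 2B)
3. 3 merchants → cell block B.  (cell block A: 2M 2B; cell block B: 3M 2B)
4. 1 merchant ← cell block A.  (cell block A: 3M 2B; cell block B: 2M 2B)
5. 2 merchants and 1 bandit → cell block B.  (cell block A: 1M 1B; cell block B: 4M 3B)
6. 1 merchant ← cell block A.  (cell block A: 2M 1B; cell block B: 3M 3B)
7. 2 merchants and 1 bandit → cell block B.  (cell block A: 0M 0B; cell block B: 5M 4B)

7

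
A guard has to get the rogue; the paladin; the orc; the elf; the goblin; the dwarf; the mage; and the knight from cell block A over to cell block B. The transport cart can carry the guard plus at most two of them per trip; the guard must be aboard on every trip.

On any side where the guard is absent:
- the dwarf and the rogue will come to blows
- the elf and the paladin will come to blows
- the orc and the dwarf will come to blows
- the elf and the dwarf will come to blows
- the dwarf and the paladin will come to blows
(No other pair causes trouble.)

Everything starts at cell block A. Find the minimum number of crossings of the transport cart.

Counting alone: the guard can take at most 2 across per trip to cell block B, so moving all 8 needs at least 4 loaded trips out, with a return between consecutive ones — at least 7 crossings.
The safety rule pushes this higher. Following every safe sequence of crossings, the most of the 8 that can be at cell block B as the transport cart arrives there on crossings 7, 9, 11 is 5, 6, 7 respectively — never all 8.
So no plan with fewer than 13 crossings exists, and this one achieves 13:
1. Guard goes to cell block B with the dwarf and the paladin.
2. Guard goes back to cell block A with the paladin.
3. Guard goes to cell block B with the paladin and the rogue.
4. Guard goes back to cell block A with the dwarf.
5. Guard goes to cell block B with the elf and the orc.
6. Guard goes back to cell block A with the paladin.
7. Guard goes to cell block B with the goblin and the paladin.
8. Guard goes back to cell block A with the paladin.
9. Guard goes to cell block B with the mage and the paladin.
10. Guard goes back to cell block A with the paladin.
11. Guard goes to cell block B with the knight and the paladin.
12. Guard goes back to cell block A with the paladin.
13. Guard goes to cell block B with the dwarf and the paladin.

13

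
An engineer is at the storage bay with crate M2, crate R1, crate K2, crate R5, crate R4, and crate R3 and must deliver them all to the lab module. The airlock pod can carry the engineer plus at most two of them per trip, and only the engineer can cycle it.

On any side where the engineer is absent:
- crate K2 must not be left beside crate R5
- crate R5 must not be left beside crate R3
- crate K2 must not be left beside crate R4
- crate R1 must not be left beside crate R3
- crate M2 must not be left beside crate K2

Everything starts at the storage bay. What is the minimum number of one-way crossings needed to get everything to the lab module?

7

Counting alone: the engineer can take at most 2 across per trip to the lab module, so moving all 6 needs at least 3 loaded trips out, with a return between consecutive ones — at least 5 crossings.
The safety rule pushes this higher. Following every safe sequence of crossings, the most of the 6 that can be at the lab module as the airlock pod arrives there on crossing 5 is 5 — never all 6.
So no plan with fewer than 7 crossings exists, and this one achieves 7:
1. Engineer goes to the lab module with crate K2 and crate R3.  [the storage bay: crate M2, crate R1, crate R4, crate R5 | the lab module: crate K2, crate R3]
2. Engineer goes back to the storage bay alone.  [the storage bay: crate M2, crate R1, crate R4, crate R5 | the lab module: crate K2, crate R3]
3. Engineer goes to the lab module with crate M2 and crate R1.  [the storage bay: crate R4, crate R5 | the lab module: crate K2, crate M2, crate R1, crate R3]
4. Engineer goes back to the storage bay with crate K2 and crate R3.  [the storage bay: crate K2, crate R3, crate R4, crate R5 | the lab module: crate M2, crate R1]
5. Engineer goes to the lab module with crate R4 and crate R5.  [the storage bay: crate K2, crate R3 | the lab module: crate M2, crate R1, crate R4, crate R5]
6. Engineer goes back to the storage bay alone.  [the storage bay: crate K2, crate R3 | the lab module: crate M2, crate R1, crate R4, crate R5]
7. Engineer goes to the lab module with crate K2 and crate R3.  [the storage bay: — | the lab module: crate K2, crate M2, crate R1, crate R3, crate R4, crate R5]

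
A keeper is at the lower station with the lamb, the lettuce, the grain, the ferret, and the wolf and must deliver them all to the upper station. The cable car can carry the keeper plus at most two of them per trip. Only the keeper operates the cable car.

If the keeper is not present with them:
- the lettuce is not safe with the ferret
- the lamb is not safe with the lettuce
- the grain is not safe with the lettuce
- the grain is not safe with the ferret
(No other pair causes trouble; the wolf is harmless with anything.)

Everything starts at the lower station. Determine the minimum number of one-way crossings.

Counting alone: the keeper can take at most 2 across per trip to the upper station, so moving all 5 needs at least 3 loaded trips out, with a return between consecutive ones — at least 5 crossings.
The safety rule pushes this higher. Following every safe sequence of crossings, the most of the 5 that can be at the upper station as the cable car arrives there on crossing 5 is 4 — never all 5.
So no plan with fewer than 7 crossings exists, and this one achieves 7:
1. Keeper goes to the upper station with the grain and the lettuce.  [the lower station: the ferret, the lamb, the wolf | the upper station: the grain, the lettuce]
2. Keeper goes back to the lower station with the lettuce.  [the lower station: the ferret, the lamb, the lettuce, the wolf | the upper station: the grain]
3. Keeper goes to the upper station with the lamb and the lettuce.  [the lower station: the ferret, the wolf | the upper station: the grain, the lamb, the lettuce]
4. Keeper goes back to the lower station with the lettuce.  [the lower station: the ferret, the lettuce, the wolf | the upper station: the grain, the lamb]
5. Keeper goes to the upper station with the lettuce and the wolf.  [the lower station: the ferret | the upper station: the grain, the lamb, the lettuce, the wolf]
6. Keeper goes back to the lower station with the lettuce.  [the lower station: the ferret, the lettuce | the upper station: the grain, the lamb, the wolf]
7. Keeper goes to the upper station with the ferret and the lettuce.  [the lower station: — | the upper station: the ferret, the grain, the lamb, the lettuce, the wolf]

7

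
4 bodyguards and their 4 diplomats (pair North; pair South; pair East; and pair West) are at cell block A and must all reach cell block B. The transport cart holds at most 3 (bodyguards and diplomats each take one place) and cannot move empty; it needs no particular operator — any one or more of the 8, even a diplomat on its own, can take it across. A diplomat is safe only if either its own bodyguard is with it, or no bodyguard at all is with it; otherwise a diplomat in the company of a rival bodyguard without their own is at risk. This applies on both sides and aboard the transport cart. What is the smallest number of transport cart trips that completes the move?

9

Counting alone: each trip to cell block B takes at most 3 across and each return brings at least 1 back, so after t trips out (and t−1 returns) at most 3t − (t−1) of the 8 are across; that first reaches 8 at t = 4, so at least 7 crossings are needed.
The safety rule pushes this higher. Following every safe sequence of crossings, the most of the 8 that can be at cell block B as the transport cart arrives there on crossing 7 is 7 — never all 8.
So no plan with fewer than 9 crossings exists, and this one achieves 9:
1. bodyguard North and diplomat North cross → cell block B.
2. bodyguard North crosses ← cell block A.
3. bodyguard North, bodyguard South, and diplomat South cross → cell block B.
4. bodyguard North and diplomat North cross ← cell block A.
5. bodyguard East, bodyguard North, and bodyguard West cross → cell block B.
6. diplomat South crosses ← cell block A.
7. diplomat North and diplomat South cross → cell block B.
8. diplomat North crosses ← cell block A.
9. diplomat East, diplomat North, and diplomat West cross → cell block B.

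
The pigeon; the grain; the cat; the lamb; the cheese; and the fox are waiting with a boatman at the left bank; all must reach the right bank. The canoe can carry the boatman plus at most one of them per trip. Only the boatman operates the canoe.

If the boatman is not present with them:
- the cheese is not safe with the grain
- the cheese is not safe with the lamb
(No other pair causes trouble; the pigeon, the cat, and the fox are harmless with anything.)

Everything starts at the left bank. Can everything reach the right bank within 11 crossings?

No

Counting alone: the boatman can take at most 1 across per trip to the right bank, so moving all 6 needs at least 6 loaded trips out, with a return between consecutive ones — at least 11 crossings.
The safety rule pushes this higher. Following every safe sequence of crossings, the most of the 6 that can be at the right bank as the canoe arrives there on crossing 11 is 5 — never all 6.
So the move cannot be finished within 11 crossings. (The shortest complete plan takes 13:)
1. Boatman goes to the right bank with the cheese.
2. Boatman goes back to the left bank alone.
3. Boatman goes to the right bank with the pigeon.
4. Boatman goes back to the left bank alone.
5. Boatman goes to the right bank with the grain.
6. Boatman goes back to the left bank with the cheese.
7. Boatman goes to the right bank with the lamb.
8. Boatman goes back to the left bank alone.
9. Boatman goes to the right bank with the cat.
10. Boatman goes back to the left bank alone.
11. Boatman goes to the right bank with the fox.
12. Boatman goes back to the left bank alone.
13. Boatman goes to the right bank with the cheese.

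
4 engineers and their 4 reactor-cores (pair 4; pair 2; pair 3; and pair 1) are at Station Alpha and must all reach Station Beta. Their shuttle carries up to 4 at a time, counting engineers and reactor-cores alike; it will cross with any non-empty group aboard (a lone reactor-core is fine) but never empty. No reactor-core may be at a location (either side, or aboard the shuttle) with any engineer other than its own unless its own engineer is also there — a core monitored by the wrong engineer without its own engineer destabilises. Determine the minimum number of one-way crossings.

Counting alone: each trip to Station Beta takes at most 4 across and each return brings at least 1 back, so after t trips out (and t−1 returns) at most 4t − (t−1) of the 8 are across; that first reaches 8 at t = 3, so at least 5 crossings are needed.
The plan below uses exactly 5 crossings, so it is optimal:
1. engineer 4 and reactor-core 4 cross → Station Beta.
2. engineer 4 crosses ← Station Alpha.
3. engineer 1, engineer 2, engineer 3, and engineer 4 cross → Station Beta.
4. reactor-core 4 crosses ← Station Alpha.
5. reactor-core 1, reactor-core 2, reactor-core 3, and reactor-core 4 cross → Station Beta.

5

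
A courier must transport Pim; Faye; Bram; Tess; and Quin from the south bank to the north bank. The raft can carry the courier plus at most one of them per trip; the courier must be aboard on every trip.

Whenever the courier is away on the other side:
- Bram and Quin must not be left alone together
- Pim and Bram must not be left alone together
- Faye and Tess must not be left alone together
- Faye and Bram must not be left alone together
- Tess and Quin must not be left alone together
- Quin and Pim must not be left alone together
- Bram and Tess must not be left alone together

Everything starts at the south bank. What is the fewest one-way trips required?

impossible

Whatever the first load, the items left behind include a forbidden pair without the courier. No opening move is safe, so no plan exists.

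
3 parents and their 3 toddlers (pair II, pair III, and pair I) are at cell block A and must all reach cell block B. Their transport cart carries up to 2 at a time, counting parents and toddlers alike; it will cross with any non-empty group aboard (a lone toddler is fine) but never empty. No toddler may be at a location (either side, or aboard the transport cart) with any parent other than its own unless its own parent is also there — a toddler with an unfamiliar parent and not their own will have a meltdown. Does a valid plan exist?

1. parent II and toddler II cross → cell block B.
2. parent II crosses ← cell block A.
3. toddler I and toddler III cross → cell block B.
4. toddler II crosses ← cell block A.
5. parent I and parent III cross → cell block B.
6. parent III and toddler III cross ← cell block A.
7. parent II and parent III cross → cell block B.
8. toddler I crosses ← cell block A.
9. toddler II and toddler III cross → cell block B.
10. parent I crosses ← cell block A.
11. parent I and toddler I cross → cell block B.

Yes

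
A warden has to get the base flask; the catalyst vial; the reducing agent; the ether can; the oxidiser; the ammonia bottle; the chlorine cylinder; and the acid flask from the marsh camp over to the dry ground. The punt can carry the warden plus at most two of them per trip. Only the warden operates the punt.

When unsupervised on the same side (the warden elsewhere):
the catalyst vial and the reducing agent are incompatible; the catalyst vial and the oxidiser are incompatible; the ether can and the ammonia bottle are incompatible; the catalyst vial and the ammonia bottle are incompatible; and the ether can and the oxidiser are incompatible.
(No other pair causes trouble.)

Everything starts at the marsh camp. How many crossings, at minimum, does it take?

9

Counting alone: the warden can take at most 2 across per trip to the dry ground, so moving all 8 needs at least 4 loaded trips out, with a return between consecutive ones — at least 7 crossings.
The safety rule pushes this higher. Following every safe sequence of crossings, the most of the 8 that can be at the dry ground as the punt arrives there on crossing 7 is 7 — never all 8.
So no plan with fewer than 9 crossings exists, and this one achieves 9:
1. Warden goes to the dry ground with the catalyst vial and the ether can.  [the marsh camp: the acid flask, the ammonia bottle, the base flask, the chlorine cylinder, the oxidiser, the reducing agent | the dry ground: the catalyst vial, the ether can]
2. Warden goes back to the marsh camp alone.  [the marsh camp: the acid flask, the ammonia bottle, the base flask, the chlorine cylinder, the oxidiser, the reducing agent | the dry ground: the catalyst vial, the ether can]
3. Warden goes to the dry ground with the base flask and the reducing agent.  [the marsh camp: the acid flask, the ammonia bottle, the chlorine cylinder, the oxidiser | the dry ground: the base flask, the catalyst vial, the ether can, the reducing agent]
4. Warden goes back to the marsh camp with the catalyst vial.  [the marsh camp: the acid flask, the ammonia bottle, the catalyst vial, the chlorine cylinder, the oxidiser | the dry ground: the base flask, the ether can, the reducing agent]
5. Warden goes to the dry ground with the ammonia bottle and the oxidiser.  [the marsh camp: the acid flask, the catalyst vial, the chlorine cylinder | the dry ground: the ammonia bottle, the base flask, the ether can, the oxidiser, the reducing agent]
6. Warden goes back to the marsh camp with the ether can.  [the marsh camp: the acid flask, the catalyst vial, the chlorine cylinder, the ether can | the dry ground: the ammonia bottle, the base flask, the oxidiser, the reducing agent]
7. Warden goes to the dry ground with the acid flask and the chlorine cylinder.  [the marsh camp: the catalyst vial, the ether can | the dry ground: the acid flask, the ammonia bottle, the base flask, the chlorine cylinder, the oxidiser, the reducing agent]
8. Warden goes back to the marsh camp alone.  [the marsh camp: the catalyst vial, the ether can | the dry ground: the acid flask, the ammonia bottle, the base flask, the chlorine cylinder, the oxidiser, the reducing agent]
9. Warden goes to the dry ground with the catalyst vial and the ether can.  [the marsh camp: — | the dry ground: the acid flask, the ammonia bottle, the base flask, the catalyst vial, the chlorine cylinder, the ether can, the oxidiser, the reducing agent]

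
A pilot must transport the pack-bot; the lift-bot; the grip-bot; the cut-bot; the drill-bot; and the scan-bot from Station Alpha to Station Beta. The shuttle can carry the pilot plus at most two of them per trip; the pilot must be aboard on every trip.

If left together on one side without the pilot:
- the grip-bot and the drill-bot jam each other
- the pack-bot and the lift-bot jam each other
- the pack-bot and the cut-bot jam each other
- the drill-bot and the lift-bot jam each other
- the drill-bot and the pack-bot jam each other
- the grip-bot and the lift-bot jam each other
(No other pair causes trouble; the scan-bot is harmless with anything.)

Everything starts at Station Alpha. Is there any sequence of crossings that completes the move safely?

Whatever the first load, the items left behind include a forbidden pair without the pilot. No opening move is safe, so no plan exists.

No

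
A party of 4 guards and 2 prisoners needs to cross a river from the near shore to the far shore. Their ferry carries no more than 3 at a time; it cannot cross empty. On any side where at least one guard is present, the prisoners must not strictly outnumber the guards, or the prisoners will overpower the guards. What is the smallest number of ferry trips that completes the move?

5

Counting alone: each trip to the far shore takes at most 3 across and each return brings at least 1 back, so after t trips out (and t−1 returns) at most 3t − (t−1) of the 6 are across; that first reaches 6 at t = 3, so at least 5 crossings are needed.
The plan below uses exactly 5 crossings, so it is optimal:
1. 2 prisoners → the far shore.  (the near shore: 4G 0P; the far shore: 0G 2P)
2. 1 prisoner ← the near shore.  (the near shore: 4G 1P; the far shore: 0G 1P)
3. 2 guards and 1 prisoner → the far shore.  (the near shore: 2G 0P; the far shore: 2G 2P)
4. 1 prisoner ← the near shore.  (the near shore: 2G 1P; the far shore: 2G 1P)
5. 2 guards and 1 prisoner → the far shore.  (the near shore: 0G 0P; the far shore: 4G 2P)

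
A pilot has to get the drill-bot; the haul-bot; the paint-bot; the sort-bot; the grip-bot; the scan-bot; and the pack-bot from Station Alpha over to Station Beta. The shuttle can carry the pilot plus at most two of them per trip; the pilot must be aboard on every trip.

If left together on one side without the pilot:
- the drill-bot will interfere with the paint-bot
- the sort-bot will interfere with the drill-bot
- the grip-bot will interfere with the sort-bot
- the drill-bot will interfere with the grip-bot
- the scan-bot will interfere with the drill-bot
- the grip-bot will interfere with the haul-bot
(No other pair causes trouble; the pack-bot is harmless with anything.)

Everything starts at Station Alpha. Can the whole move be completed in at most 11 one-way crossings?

Yes — this plan uses 11 crossings (≤ 11):
1. Pilot goes to Station Beta with the drill-bot and the grip-bot.
2. Pilot goes back to Station Alpha with the drill-bot.
3. Pilot goes to Station Beta with the drill-bot and the haul-bot.
4. Pilot goes back to Station Alpha with the grip-bot.
5. Pilot goes to Station Beta with the paint-bot and the sort-bot.
6. Pilot goes back to Station Alpha with the drill-bot.
7. Pilot goes to Station Beta with the drill-bot and the scan-bot.
8. Pilot goes back to Station Alpha with the drill-bot.
9. Pilot goes to Station Beta with the drill-bot and the pack-bot.
10. Pilot goes back to Station Alpha with the drill-bot.
11. Pilot goes to Station Beta with the drill-bot and the grip-bot.

Yes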